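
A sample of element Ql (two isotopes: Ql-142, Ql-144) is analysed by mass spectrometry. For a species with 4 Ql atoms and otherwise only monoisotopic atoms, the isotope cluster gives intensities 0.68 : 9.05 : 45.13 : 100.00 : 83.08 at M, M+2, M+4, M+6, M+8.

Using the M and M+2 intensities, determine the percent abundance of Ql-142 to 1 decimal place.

23.1%

Let p = fractional abundance of Ql-142. I(M+2)/I(M) = [C(4,1)·p^3·(1−p)] / p^4 = 4·(1−p)/p = 9.05/0.68 = 13.3088
(1−p)/p = 13.3088/4 = 3.3272  ⇒  p = 1/(1 + 3.3272) = 0.2311
Ql-142: 23.1%, Ql-144: 76.9%.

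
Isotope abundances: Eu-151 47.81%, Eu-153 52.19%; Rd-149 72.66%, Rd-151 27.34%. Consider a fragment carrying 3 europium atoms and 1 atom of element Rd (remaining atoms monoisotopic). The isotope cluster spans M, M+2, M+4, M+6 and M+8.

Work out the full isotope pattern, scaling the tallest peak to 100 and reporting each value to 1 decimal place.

Europium pattern (n=3): 0.10928391 : 0.3578871 : 0.39067407 : 0.14215492
Element Rd pattern (n=1): 0.7266 : 0.2734
Convolve the two distributions (both contribute in 2-u steps):
  M: 0.10928391×0.7266 = 0.079406
  M+2: 0.10928391×0.2734 + 0.3578871×0.7266 = 0.289919
  M+4: 0.3578871×0.2734 + 0.39067407×0.7266 = 0.381710
  M+6: 0.39067407×0.2734 + 0.14215492×0.7266 = 0.210100
  M+8: 0.14215492×0.2734 = 0.038865
Scale to base peak (0.381710) = 100: 20.8 : 76.0 : 100.0 : 55.0 : 10.2

20.8 : 76.0 : 100.0 : 55.0 : 10.2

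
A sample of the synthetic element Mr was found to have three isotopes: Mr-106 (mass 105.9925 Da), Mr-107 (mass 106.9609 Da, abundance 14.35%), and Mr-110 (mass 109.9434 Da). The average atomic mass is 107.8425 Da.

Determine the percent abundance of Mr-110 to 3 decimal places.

Let x and y be the fractions of Mr-106 and Mr-110. Then x + y = 1 − 0.1435 = 0.8565 and 105.9925x + 109.9434y = 107.8425 − 0.1435×106.9609 = 92.49361085.
Substituting: 105.9925x + 109.9434(0.8565 − x) = 92.49361085
(105.9925 − 109.9434)x = -1.67291125  ⇒  x = 0.42343, y = 0.43307
Mr-106: 42.343%, Mr-110: 43.307%.

43.307%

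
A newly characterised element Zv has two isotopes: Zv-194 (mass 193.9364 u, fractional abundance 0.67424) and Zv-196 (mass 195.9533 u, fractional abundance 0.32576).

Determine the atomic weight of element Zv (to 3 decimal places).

Average mass = Σ (abundance × isotope mass) = 0.67424 × 193.9364 + 0.32576 × 195.9533
= 130.75968 + 63.83375 = 194.59343 u

194.593 u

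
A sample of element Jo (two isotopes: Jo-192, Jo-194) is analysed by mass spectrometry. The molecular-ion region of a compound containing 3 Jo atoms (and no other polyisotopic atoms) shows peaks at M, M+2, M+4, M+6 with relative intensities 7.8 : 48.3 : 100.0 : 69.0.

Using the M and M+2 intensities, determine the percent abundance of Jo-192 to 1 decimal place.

32.6%

If p is the fraction of Jo that is Jo-192, then I(M+2)/I(M) = [C(3,1)·p^2·(1−p)] / p^3 = 3·(1−p)/p = 48.3/7.8 = 6.1923
(1−p)/p = 6.1923/3 = 2.0641  ⇒  p = 1/(1 + 2.0641) = 0.3264
Jo-192: 32.6%, Jo-194: 67.4%.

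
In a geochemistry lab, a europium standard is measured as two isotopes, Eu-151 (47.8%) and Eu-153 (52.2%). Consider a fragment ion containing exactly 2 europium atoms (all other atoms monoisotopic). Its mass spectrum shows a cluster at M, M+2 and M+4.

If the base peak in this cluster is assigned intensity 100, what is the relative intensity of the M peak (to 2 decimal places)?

45.79

Term probabilities: M 0.2285, M+2 0.4990, M+4 0.2725. Base peak = M+2.
P(M+2) = C(2,1) × 0.478^1 × 0.522^1 = 2 × 0.4780 × 0.5220 = 0.499032 (base)
P(M) = C(2,0) × 0.478^2 × 0.522^0 = 1 × 0.228484 × 1.0000 = 0.228484
Relative intensity = 0.228484 / 0.499032 × 100 = 45.79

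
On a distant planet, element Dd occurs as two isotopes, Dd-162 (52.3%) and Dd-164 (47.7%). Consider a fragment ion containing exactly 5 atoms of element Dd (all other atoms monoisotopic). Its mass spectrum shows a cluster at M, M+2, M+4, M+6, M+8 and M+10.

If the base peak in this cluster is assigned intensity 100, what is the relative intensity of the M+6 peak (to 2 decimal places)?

91.20

(0.523 + 0.477)^5 gives M 0.0391, M+2 0.1784, M+4 0.3255, M+6 0.2969, M+8 0.1354, M+10 0.0247; the largest is M+4.
P(M+4) = C(5,2) × 0.523^3 × 0.477^2 = 10 × 0.14305567 × 0.227529 = 0.325493 (base)
P(M+6) = C(5,3) × 0.523^2 × 0.477^3 = 10 × 0.273529 × 0.10853133 = 0.296865
Relative intensity = 0.296865 / 0.325493 × 100 = 91.20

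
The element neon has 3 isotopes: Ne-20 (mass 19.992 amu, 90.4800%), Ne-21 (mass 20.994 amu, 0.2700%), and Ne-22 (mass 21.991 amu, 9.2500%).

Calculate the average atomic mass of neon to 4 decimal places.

Weight each isotope mass by its fractional abundance: 0.904800 × 19.992 + 0.002700 × 20.994 + 0.092500 × 21.991
= 18.08876 + 0.05668 + 2.03417 = 20.17961 amu

20.1796 amu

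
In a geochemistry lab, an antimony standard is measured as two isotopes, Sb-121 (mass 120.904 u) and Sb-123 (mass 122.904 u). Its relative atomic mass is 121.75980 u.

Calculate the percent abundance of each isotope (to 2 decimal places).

Sb-121: 57.21%, Sb-123: 42.79%

Writing the weighted mean with unknown fraction x of Sb-121:
120.904·x + 122.904·(1 − x) = 121.75980
(120.904 − 122.904)·x = 121.75980 − 122.904
x = -1.14420 / -2.000 = 0.57210 → 57.21% Sb-121, 42.79% Sb-123.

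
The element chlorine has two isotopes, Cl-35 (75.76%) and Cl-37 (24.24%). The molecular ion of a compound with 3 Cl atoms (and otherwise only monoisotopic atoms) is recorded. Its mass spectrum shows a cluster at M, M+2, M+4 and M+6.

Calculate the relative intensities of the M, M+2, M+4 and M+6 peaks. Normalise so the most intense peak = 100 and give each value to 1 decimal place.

100.0 : 96.0 : 30.7 : 3.3

Each Cl atom is independently Cl-35 (p = 0.7576) or Cl-37 (q = 0.2424); the cluster is the binomial expansion (p + q)^3.
P(M) = 0.7576^3 = 0.434830
P(M+2) = 3 × 0.7576^2 × 0.2424^1 = 0.417382
P(M+4) = 3 × 0.7576^1 × 0.2424^2 = 0.133545
P(M+6) = 0.2424^3 = 0.014243
The M peak is largest (0.434830); scaling to 100 gives 100.0 : 96.0 : 30.7 : 3.3.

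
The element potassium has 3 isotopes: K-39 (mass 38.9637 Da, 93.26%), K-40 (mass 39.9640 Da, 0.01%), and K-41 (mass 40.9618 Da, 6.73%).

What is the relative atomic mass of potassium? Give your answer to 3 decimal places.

Ar = Σ fᵢ·mᵢ = 0.9326 × 38.9637 + 0.0001 × 39.9640 + 0.0673 × 40.9618
= 36.33755 + 0.00400 + 2.75673 = 39.09828 Da

39.098 Da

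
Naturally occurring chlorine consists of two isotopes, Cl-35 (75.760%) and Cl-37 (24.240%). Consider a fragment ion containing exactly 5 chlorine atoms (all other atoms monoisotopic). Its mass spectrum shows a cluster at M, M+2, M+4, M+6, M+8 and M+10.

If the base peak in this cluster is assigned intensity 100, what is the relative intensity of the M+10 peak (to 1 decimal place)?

Term probabilities: M 0.2496, M+2 0.3993, M+4 0.2555, M+6 0.0817, M+8 0.0131, M+10 0.0008. Base peak = M+2.
P(M+2) = C(5,1) × 0.75760^4 × 0.24240^1 = 5 × 0.32942751 × 0.2424 = 0.399266 (base)
P(M+10) = C(5,5) × 0.75760^0 × 0.24240^5 = 1 × 1.0000 × 0.00083688 = 0.000837
Relative intensity = 0.000837 / 0.399266 × 100 = 0.2

0.2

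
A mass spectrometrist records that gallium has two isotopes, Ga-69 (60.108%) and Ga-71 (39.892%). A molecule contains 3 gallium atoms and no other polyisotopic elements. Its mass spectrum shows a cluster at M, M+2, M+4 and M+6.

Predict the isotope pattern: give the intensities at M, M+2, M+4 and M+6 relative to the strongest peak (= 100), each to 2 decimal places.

The 3 Ga atoms are independent, so intensities follow the terms of (0.60108 + 0.39892)^3.
P(M) = 0.60108^3 = 0.217169
P(M+2) = 3 × 0.60108^2 × 0.39892^1 = 0.432386
P(M+4) = 3 × 0.60108^1 × 0.39892^2 = 0.286963
P(M+6) = 0.39892^3 = 0.063483
The M+2 peak is largest (0.432386); scaling to 100 gives 50.23 : 100.00 : 66.37 : 14.68.

50.23 : 100.00 : 66.37 : 14.68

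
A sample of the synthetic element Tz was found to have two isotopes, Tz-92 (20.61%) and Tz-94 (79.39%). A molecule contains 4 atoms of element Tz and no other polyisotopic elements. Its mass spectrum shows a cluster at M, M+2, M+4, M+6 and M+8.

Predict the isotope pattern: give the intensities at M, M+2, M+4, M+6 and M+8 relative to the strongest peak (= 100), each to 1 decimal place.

0.4 : 6.7 : 38.9 : 100.0 : 96.3

Expanding (0.2061 + 0.7939)^4:
P(M) = 0.2061^4 = 0.001804
P(M+2) = 4 × 0.2061^3 × 0.7939^1 = 0.027801
P(M+4) = 6 × 0.2061^2 × 0.7939^2 = 0.160635
P(M+6) = 4 × 0.2061^1 × 0.7939^3 = 0.412511
P(M+8) = 0.7939^4 = 0.397249
The M+6 peak is largest (0.412511); scaling to 100 gives 0.4 : 6.7 : 38.9 : 100.0 : 96.3.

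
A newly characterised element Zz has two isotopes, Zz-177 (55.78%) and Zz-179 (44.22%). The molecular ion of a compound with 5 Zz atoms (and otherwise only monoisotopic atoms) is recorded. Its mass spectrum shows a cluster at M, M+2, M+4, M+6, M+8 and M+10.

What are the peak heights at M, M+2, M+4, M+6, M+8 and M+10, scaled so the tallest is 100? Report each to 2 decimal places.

The 5 Zz atoms are independent, so intensities follow the terms of (0.5578 + 0.4422)^5.
P(M) = 0.5578^5 = 0.054000
P(M+2) = 5 × 0.5578^4 × 0.4422^1 = 0.214044
P(M+4) = 10 × 0.5578^3 × 0.4422^2 = 0.339370
P(M+6) = 10 × 0.5578^2 × 0.4422^3 = 0.269038
P(M+8) = 5 × 0.5578^1 × 0.4422^4 = 0.106641
P(M+10) = 0.4422^5 = 0.016908
The M+4 peak is largest (0.339370); scaling to 100 gives 15.91 : 63.07 : 100.00 : 79.28 : 31.42 : 4.98.

15.91 : 63.07 : 100.00 : 79.28 : 31.42 : 4.98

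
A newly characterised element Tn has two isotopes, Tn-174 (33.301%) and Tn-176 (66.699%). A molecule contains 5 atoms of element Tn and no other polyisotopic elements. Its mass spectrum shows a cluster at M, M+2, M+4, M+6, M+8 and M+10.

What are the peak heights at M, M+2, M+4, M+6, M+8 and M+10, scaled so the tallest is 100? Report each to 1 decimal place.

1.2 : 12.4 : 49.9 : 99.9 : 100.0 : 40.1

Expanding (0.33301 + 0.66699)^5:
P(M) = 0.33301^5 = 0.004095
P(M+2) = 5 × 0.33301^4 × 0.66699^1 = 0.041013
P(M+4) = 10 × 0.33301^3 × 0.66699^2 = 0.164290
P(M+6) = 10 × 0.33301^2 × 0.66699^3 = 0.329058
P(M+8) = 5 × 0.33301^1 × 0.66699^4 = 0.329537
P(M+10) = 0.66699^5 = 0.132007
The M+8 peak is largest (0.329537); scaling to 100 gives 1.2 : 12.4 : 49.9 : 99.9 : 100.0 : 40.1.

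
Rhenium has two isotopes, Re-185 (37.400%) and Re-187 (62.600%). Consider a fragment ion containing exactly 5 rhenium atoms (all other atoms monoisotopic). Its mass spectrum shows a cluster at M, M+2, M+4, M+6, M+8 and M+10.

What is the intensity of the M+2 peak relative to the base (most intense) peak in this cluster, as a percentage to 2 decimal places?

(0.37400 + 0.62600)^5 gives M 0.0073, M+2 0.0612, M+4 0.2050, M+6 0.3431, M+8 0.2872, M+10 0.0961; the largest is M+6.
P(M+6) = C(5,3) × 0.37400^2 × 0.62600^3 = 10 × 0.139876 × 0.24531438 = 0.343136 (base)
P(M+2) = C(5,1) × 0.37400^4 × 0.62600^1 = 5 × 0.0195653 × 0.6260 = 0.061239
Relative intensity = 0.061239 / 0.343136 × 100 = 17.85

17.85%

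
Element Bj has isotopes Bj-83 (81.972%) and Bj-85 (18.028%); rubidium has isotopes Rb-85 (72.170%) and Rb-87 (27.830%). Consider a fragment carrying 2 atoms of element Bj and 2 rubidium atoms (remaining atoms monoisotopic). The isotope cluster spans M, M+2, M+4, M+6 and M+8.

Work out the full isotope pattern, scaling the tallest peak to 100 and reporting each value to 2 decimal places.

82.57 : 100.00 : 44.28 : 8.48 : 0.59

Element Bj pattern (n=2): 0.67194088 : 0.29555824 : 0.03250088
Rubidium pattern (n=2): 0.52085089 : 0.40169822 : 0.07745089
Convolve the two distributions (both contribute in 2-u steps):
  M: 0.67194088×0.52085089 = 0.349981
  M+2: 0.67194088×0.40169822 + 0.29555824×0.52085089 = 0.423859
  M+4: 0.67194088×0.07745089 + 0.29555824×0.40169822 + 0.03250088×0.52085089 = 0.187696
  M+6: 0.29555824×0.07745089 + 0.03250088×0.40169822 = 0.035947
  M+8: 0.03250088×0.07745089 = 0.002517
Scale to base peak (0.423859) = 100: 82.57 : 100.00 : 44.28 : 8.48 : 0.59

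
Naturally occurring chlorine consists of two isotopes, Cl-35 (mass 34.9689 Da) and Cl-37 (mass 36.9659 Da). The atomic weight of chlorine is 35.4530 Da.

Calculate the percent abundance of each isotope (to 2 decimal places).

Let x be the fractional abundance of Cl-35; then Cl-37 has abundance 1 − x.
34.9689·x + 36.9659·(1 − x) = 35.4530
(34.9689 − 36.9659)·x = 35.4530 − 36.9659
x = -1.5129 / -1.9970 = 0.75759 → 75.76% Cl-35, 24.24% Cl-37.

Cl-35: 75.76%, Cl-37: 24.24%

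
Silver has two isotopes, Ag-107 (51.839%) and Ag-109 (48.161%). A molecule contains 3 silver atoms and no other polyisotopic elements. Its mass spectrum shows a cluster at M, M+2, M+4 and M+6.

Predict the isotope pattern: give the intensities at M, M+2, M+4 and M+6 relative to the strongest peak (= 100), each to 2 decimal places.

35.88 : 100.00 : 92.90 : 28.77

Expanding (0.51839 + 0.48161)^3:
P(M) = 0.51839^3 = 0.139306
P(M+2) = 3 × 0.51839^2 × 0.48161^1 = 0.388267
P(M+4) = 3 × 0.51839^1 × 0.48161^2 = 0.360719
P(M+6) = 0.48161^3 = 0.111709
The M+2 peak is largest (0.388267); scaling to 100 gives 35.88 : 100.00 : 92.90 : 28.77.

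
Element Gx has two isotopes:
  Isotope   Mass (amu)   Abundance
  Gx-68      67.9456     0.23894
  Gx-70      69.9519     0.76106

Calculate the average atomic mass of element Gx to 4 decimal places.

Ar = Σ fᵢ·mᵢ = 0.23894 × 67.9456 + 0.76106 × 69.9519
= 16.23492 + 53.23759 = 69.47251 amu

69.4725 amu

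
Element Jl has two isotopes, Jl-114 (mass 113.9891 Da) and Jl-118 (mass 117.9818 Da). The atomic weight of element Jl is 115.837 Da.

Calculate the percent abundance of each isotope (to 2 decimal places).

Let x be the fractional abundance of Jl-114; then Jl-118 has abundance 1 − x.
113.9891·x + 117.9818·(1 − x) = 115.837
(113.9891 − 117.9818)·x = 115.837 − 117.9818
x = -2.1448 / -3.9927 = 0.53718 → 53.72% Jl-114, 46.28% Jl-118.

Jl-114: 53.72%, Jl-118: 46.28%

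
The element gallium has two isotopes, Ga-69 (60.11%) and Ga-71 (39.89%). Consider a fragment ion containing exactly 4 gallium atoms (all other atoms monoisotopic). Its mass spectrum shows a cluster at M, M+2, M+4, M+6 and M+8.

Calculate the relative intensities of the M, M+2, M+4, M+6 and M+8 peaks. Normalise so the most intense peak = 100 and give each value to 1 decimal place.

37.7 : 100.0 : 99.5 : 44.0 : 7.3

The 4 Ga atoms are independent, so intensities follow the terms of (0.6011 + 0.3989)^4.
P(M) = 0.6011^4 = 0.130553
P(M+2) = 4 × 0.6011^3 × 0.3989^1 = 0.346549
P(M+4) = 6 × 0.6011^2 × 0.3989^2 = 0.344963
P(M+6) = 4 × 0.6011^1 × 0.3989^3 = 0.152616
P(M+8) = 0.3989^4 = 0.025320
The M+2 peak is largest (0.346549); scaling to 100 gives 37.7 : 100.0 : 99.5 : 44.0 : 7.3.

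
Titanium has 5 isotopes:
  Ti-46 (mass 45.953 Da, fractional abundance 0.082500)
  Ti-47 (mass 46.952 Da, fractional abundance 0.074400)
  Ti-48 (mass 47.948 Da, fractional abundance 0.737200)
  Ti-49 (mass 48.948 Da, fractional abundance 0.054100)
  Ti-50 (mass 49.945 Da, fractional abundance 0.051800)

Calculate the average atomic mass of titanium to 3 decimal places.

47.867 Da

Weight each isotope mass by its fractional abundance: 0.082500 × 45.953 + 0.074400 × 46.952 + 0.737200 × 47.948 + 0.054100 × 48.948 + 0.051800 × 49.945
= 3.7911 + 3.4932 + 35.3473 + 2.6481 + 2.5872 = 47.8669 Da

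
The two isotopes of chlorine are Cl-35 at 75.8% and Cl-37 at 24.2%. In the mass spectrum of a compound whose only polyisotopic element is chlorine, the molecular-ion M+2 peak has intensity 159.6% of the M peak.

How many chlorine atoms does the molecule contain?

5

With n Cl atoms, P(M+2)/P(M) = C(n,1)·p^(n−1)q / p^n = n·q/p = n · 0.242/0.758.
n = 1.596 × 0.758/0.242 = 5.00 ≈ 5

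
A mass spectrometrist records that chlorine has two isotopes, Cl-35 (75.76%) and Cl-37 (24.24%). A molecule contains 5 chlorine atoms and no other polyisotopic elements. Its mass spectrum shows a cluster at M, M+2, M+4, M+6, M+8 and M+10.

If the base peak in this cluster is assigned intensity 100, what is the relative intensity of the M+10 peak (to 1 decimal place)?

0.2

Binomial terms of (0.7576 + 0.2424)^5: M 0.2496, M+2 0.3993, M+4 0.2555, M+6 0.0817, M+8 0.0131, M+10 0.0008 → M+2 is the base peak.
P(M+2) = C(5,1) × 0.7576^4 × 0.2424^1 = 5 × 0.32942751 × 0.2424 = 0.399266 (base)
P(M+10) = C(5,5) × 0.7576^0 × 0.2424^5 = 1 × 1.0000 × 0.00083688 = 0.000837
Relative intensity = 0.000837 / 0.399266 × 100 = 0.2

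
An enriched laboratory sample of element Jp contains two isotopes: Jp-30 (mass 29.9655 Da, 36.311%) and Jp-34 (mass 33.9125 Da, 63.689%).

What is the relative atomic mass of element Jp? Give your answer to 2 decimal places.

32.48 Da

Ar = Σ fᵢ·mᵢ = 0.36311 × 29.9655 + 0.63689 × 33.9125
= 10.88077 + 21.59853 = 32.47930 Da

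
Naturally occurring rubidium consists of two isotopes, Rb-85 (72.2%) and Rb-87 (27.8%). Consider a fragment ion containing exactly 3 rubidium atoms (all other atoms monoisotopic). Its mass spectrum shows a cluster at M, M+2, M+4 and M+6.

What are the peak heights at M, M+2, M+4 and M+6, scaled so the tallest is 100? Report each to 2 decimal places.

Each Rb atom is independently Rb-85 (p = 0.722) or Rb-87 (q = 0.278); the cluster is the binomial expansion (p + q)^3.
P(M) = 0.722^3 = 0.376367
P(M+2) = 3 × 0.722^2 × 0.278^1 = 0.434751
P(M+4) = 3 × 0.722^1 × 0.278^2 = 0.167397
P(M+6) = 0.278^3 = 0.021485
The M+2 peak is largest (0.434751); scaling to 100 gives 86.57 : 100.00 : 38.50 : 4.94.

86.57 : 100.00 : 38.50 : 4.94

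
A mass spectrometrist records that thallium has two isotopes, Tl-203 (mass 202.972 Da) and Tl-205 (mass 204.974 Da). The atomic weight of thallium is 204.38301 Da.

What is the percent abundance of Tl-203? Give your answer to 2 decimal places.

29.52%

Writing the weighted mean with unknown fraction x of Tl-203:
202.972·x + 204.974·(1 − x) = 204.38301
(202.972 − 204.974)·x = 204.38301 − 204.974
x = -0.59099 / -2.002 = 0.29520 → 29.52% Tl-203, 70.48% Tl-205.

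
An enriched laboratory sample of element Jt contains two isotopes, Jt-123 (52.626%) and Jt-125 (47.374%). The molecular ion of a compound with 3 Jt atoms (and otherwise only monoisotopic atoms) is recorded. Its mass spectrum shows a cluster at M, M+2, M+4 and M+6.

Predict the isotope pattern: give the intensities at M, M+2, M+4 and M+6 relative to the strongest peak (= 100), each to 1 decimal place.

37.0 : 100.0 : 90.0 : 27.0

Expanding (0.52626 + 0.47374)^3:
P(M) = 0.52626^3 = 0.145747
P(M+2) = 3 × 0.52626^2 × 0.47374^1 = 0.393606
P(M+4) = 3 × 0.52626^1 × 0.47374^2 = 0.354325
P(M+6) = 0.47374^3 = 0.106321
The M+2 peak is largest (0.393606); scaling to 100 gives 37.0 : 100.0 : 90.0 : 27.0.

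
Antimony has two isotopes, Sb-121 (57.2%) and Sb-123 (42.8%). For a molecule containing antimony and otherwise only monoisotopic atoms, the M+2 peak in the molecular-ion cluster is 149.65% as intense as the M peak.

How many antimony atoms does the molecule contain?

2

For n independent Sb atoms, I(M+2)/I(M) = n · (abundance Sb-123) / (abundance Sb-121) = n · 0.428/0.572.
n = 1.4965 × 0.572/0.428 = 2.00 ≈ 2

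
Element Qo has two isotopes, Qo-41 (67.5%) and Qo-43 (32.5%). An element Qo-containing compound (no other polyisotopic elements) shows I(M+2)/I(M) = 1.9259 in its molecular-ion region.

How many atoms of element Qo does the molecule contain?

With n Qo atoms, P(M+2)/P(M) = C(n,1)·p^(n−1)q / p^n = n·q/p = n · 0.325/0.675.
n = 1.9259 × 0.675/0.325 = 4.00 ≈ 4

4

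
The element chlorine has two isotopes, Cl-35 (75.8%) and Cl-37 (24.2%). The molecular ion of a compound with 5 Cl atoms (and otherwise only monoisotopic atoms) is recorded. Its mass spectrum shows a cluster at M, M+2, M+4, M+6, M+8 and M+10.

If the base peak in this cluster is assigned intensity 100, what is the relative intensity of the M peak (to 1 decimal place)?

(0.758 + 0.242)^5 gives M 0.2502, M+2 0.3994, M+4 0.2551, M+6 0.0814, M+8 0.0130, M+10 0.0008; the largest is M+2.
P(M+2) = C(5,1) × 0.758^4 × 0.242^1 = 5 × 0.33012379 × 0.2420 = 0.399450 (base)
P(M) = C(5,0) × 0.758^5 × 0.242^0 = 1 × 0.25023383 × 1.0000 = 0.250234
Relative intensity = 0.250234 / 0.399450 × 100 = 62.6

62.6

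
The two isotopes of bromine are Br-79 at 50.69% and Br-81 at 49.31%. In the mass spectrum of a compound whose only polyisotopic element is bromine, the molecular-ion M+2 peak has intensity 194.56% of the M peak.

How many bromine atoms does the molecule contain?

With n Br atoms, P(M+2)/P(M) = C(n,1)·p^(n−1)q / p^n = n·q/p = n · 0.4931/0.5069.
n = 1.9456 × 0.5069/0.4931 = 2.00 ≈ 2

2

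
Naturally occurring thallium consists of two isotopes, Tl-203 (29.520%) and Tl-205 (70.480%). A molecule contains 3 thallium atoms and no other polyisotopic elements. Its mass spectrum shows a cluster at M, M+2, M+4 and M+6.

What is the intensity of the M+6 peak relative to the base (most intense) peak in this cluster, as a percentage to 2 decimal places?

Term probabilities: M 0.0257, M+2 0.1843, M+4 0.4399, M+6 0.3501. Base peak = M+4.
P(M+4) = C(3,2) × 0.29520^1 × 0.70480^2 = 3 × 0.2952 × 0.49674304 = 0.439916 (base)
P(M+6) = C(3,3) × 0.29520^0 × 0.70480^3 = 1 × 1.0000 × 0.35010449 = 0.350104
Relative intensity = 0.350104 / 0.439916 × 100 = 79.58

79.58%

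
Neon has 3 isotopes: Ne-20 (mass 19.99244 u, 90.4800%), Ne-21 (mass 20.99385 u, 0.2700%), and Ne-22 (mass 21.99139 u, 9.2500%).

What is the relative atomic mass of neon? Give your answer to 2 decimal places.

The abundance-weighted mean is 0.904800 × 19.99244 + 0.002700 × 20.99385 + 0.092500 × 21.99139
= 18.089160 + 0.056683 + 2.034204 = 20.180047 u

20.18 u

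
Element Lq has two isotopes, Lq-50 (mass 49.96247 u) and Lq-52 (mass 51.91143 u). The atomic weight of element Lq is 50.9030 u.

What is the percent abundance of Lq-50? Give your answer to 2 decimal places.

With x = fraction of Lq-50 (so Lq-52 is 1 − x):
49.96247·x + 51.91143·(1 − x) = 50.9030
(49.96247 − 51.91143)·x = 50.9030 − 51.91143
x = -1.00843 / -1.94896 = 0.51742 → 51.74% Lq-50, 48.26% Lq-52.

51.74%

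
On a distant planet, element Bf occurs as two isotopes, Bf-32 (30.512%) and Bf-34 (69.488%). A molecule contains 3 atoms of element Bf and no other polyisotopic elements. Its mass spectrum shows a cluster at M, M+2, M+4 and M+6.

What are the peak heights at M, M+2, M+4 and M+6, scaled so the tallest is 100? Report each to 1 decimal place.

6.4 : 43.9 : 100.0 : 75.9

Each Bf atom is independently Bf-32 (p = 0.30512) or Bf-34 (q = 0.69488); the cluster is the binomial expansion (p + q)^3.
P(M) = 0.30512^3 = 0.028406
P(M+2) = 3 × 0.30512^2 × 0.69488^1 = 0.194076
P(M+4) = 3 × 0.30512^1 × 0.69488^2 = 0.441989
P(M+6) = 0.69488^3 = 0.335529
The M+4 peak is largest (0.441989); scaling to 100 gives 6.4 : 43.9 : 100.0 : 75.9.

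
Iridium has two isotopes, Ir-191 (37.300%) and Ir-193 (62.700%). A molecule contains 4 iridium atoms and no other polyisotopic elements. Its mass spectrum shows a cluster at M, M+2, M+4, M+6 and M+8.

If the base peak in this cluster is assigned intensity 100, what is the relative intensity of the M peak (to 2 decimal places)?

5.26

(0.37300 + 0.62700)^4 gives M 0.0194, M+2 0.1302, M+4 0.3282, M+6 0.3678, M+8 0.1546; the largest is M+6.
P(M+6) = C(4,3) × 0.37300^1 × 0.62700^3 = 4 × 0.3730 × 0.24649188 = 0.367766 (base)
P(M) = C(4,0) × 0.37300^4 × 0.62700^0 = 1 × 0.01935688 × 1.0000 = 0.019357
Relative intensity = 0.019357 / 0.367766 × 100 = 5.26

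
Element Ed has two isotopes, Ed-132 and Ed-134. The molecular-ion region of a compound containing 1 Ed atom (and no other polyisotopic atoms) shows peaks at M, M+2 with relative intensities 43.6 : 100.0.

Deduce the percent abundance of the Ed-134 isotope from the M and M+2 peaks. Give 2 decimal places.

Write p for the Ed-132 fraction. I(M+2)/I(M) = [C(1,1)·p^0·(1−p)] / p^1 = 1·(1−p)/p = 100.0/43.6 = 2.2936
(1−p)/p = 2.2936/1 = 2.2936  ⇒  p = 1/(1 + 2.2936) = 0.3036
Ed-132: 30.36%, Ed-134: 69.64%.

69.64%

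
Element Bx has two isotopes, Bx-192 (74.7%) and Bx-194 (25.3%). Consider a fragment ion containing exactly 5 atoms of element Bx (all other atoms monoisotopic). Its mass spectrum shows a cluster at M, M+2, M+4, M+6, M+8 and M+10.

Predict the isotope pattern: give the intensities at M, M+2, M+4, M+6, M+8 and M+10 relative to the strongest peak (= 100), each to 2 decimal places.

59.05 : 100.00 : 67.74 : 22.94 : 3.89 : 0.26

Expanding (0.747 + 0.253)^5:
P(M) = 0.747^5 = 0.232596
P(M+2) = 5 × 0.747^4 × 0.253^1 = 0.393888
P(M+4) = 10 × 0.747^3 × 0.253^2 = 0.266810
P(M+6) = 10 × 0.747^2 × 0.253^3 = 0.090366
P(M+8) = 5 × 0.747^1 × 0.253^4 = 0.015303
P(M+10) = 0.253^5 = 0.001037
The M+2 peak is largest (0.393888); scaling to 100 gives 59.05 : 100.00 : 67.74 : 22.94 : 3.89 : 0.26.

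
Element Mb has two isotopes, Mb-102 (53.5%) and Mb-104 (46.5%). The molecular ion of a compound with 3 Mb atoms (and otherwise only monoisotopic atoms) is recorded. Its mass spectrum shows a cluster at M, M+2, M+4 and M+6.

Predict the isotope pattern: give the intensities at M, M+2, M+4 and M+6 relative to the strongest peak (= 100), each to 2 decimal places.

38.35 : 100.00 : 86.92 : 25.18

Expanding (0.535 + 0.465)^3:
P(M) = 0.535^3 = 0.153130
P(M+2) = 3 × 0.535^2 × 0.465^1 = 0.399284
P(M+4) = 3 × 0.535^1 × 0.465^2 = 0.347041
P(M+6) = 0.465^3 = 0.100545
The M+2 peak is largest (0.399284); scaling to 100 gives 38.35 : 100.00 : 86.92 : 25.18.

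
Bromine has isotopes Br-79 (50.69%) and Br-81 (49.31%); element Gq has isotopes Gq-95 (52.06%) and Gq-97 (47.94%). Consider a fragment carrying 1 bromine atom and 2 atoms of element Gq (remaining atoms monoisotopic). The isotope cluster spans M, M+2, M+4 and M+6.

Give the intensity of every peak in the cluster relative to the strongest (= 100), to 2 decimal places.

35.53 : 100.00 : 93.78 : 29.31

Bromine pattern (n=1): 0.5069 : 0.4931
Element Gq pattern (n=2): 0.27102436 : 0.49915128 : 0.22982436
Convolve the two distributions (both contribute in 2-u steps):
  M: 0.5069×0.27102436 = 0.137382
  M+2: 0.5069×0.49915128 + 0.4931×0.27102436 = 0.386662
  M+4: 0.5069×0.22982436 + 0.4931×0.49915128 = 0.362629
  M+6: 0.4931×0.22982436 = 0.113326
Scale to base peak (0.386662) = 100: 35.53 : 100.00 : 93.78 : 29.31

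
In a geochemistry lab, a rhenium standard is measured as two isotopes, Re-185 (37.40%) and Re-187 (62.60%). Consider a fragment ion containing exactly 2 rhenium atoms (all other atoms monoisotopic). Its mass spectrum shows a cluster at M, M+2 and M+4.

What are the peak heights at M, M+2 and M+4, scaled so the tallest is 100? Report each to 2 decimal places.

29.87 : 100.00 : 83.69

The 2 Re atoms are independent, so intensities follow the terms of (0.3740 + 0.6260)^2.
P(M) = 0.3740^2 = 0.139876
P(M+2) = 2 × 0.3740^1 × 0.6260^1 = 0.468248
P(M+4) = 0.6260^2 = 0.391876
The M+2 peak is largest (0.468248); scaling to 100 gives 29.87 : 100.00 : 83.69.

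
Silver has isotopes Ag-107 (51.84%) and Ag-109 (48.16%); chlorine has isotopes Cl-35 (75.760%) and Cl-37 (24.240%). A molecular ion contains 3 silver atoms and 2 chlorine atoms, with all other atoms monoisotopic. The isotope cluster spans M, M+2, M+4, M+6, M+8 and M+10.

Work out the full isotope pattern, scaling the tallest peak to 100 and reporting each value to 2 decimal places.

Silver pattern (n=3): 0.13931407 : 0.38827347 : 0.36071085 : 0.11170161
Chlorine pattern (n=2): 0.57395776 : 0.36728448 : 0.05875776
Convolve the two distributions (both contribute in 2-u steps):
  M: 0.13931407×0.57395776 = 0.079960
  M+2: 0.13931407×0.36728448 + 0.38827347×0.57395776 = 0.274020
  M+4: 0.13931407×0.05875776 + 0.38827347×0.36728448 + 0.36071085×0.57395776 = 0.357825
  M+6: 0.38827347×0.05875776 + 0.36071085×0.36728448 + 0.11170161×0.57395776 = 0.219410
  M+8: 0.36071085×0.05875776 + 0.11170161×0.36728448 = 0.062221
  M+10: 0.11170161×0.05875776 = 0.006563
Scale to base peak (0.357825) = 100: 22.35 : 76.58 : 100.00 : 61.32 : 17.39 : 1.83

22.35 : 76.58 : 100.00 : 61.32 : 17.39 : 1.83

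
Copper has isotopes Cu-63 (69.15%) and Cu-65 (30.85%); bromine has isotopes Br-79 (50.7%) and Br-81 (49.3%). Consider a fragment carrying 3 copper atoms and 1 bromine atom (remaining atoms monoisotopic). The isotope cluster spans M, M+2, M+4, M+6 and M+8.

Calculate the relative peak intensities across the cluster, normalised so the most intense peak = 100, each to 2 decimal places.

Copper pattern (n=3): 0.33065611 : 0.44254842 : 0.19743483 : 0.02936064
Bromine pattern (n=1): 0.5070 : 0.4930
Convolve the two distributions (both contribute in 2-u steps):
  M: 0.33065611×0.5070 = 0.167643
  M+2: 0.33065611×0.4930 + 0.44254842×0.5070 = 0.387386
  M+4: 0.44254842×0.4930 + 0.19743483×0.5070 = 0.318276
  M+6: 0.19743483×0.4930 + 0.02936064×0.5070 = 0.112221
  M+8: 0.02936064×0.4930 = 0.014475
Scale to base peak (0.387386) = 100: 43.28 : 100.00 : 82.16 : 28.97 : 3.74

43.28 : 100.00 : 82.16 : 28.97 : 3.74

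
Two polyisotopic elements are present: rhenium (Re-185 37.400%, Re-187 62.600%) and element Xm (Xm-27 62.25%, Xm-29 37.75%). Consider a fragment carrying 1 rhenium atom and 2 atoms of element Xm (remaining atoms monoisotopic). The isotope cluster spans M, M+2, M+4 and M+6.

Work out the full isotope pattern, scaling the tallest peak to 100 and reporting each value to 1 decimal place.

34.6 : 100.0 : 83.1 : 21.3

Rhenium pattern (n=1): 0.3740 : 0.6260
Element Xm pattern (n=2): 0.38750625 : 0.4699875 : 0.14250625
Convolve the two distributions (both contribute in 2-u steps):
  M: 0.3740×0.38750625 = 0.144927
  M+2: 0.3740×0.4699875 + 0.6260×0.38750625 = 0.418354
  M+4: 0.3740×0.14250625 + 0.6260×0.4699875 = 0.347510
  M+6: 0.6260×0.14250625 = 0.089209
Scale to base peak (0.418354) = 100: 34.6 : 100.0 : 83.1 : 21.3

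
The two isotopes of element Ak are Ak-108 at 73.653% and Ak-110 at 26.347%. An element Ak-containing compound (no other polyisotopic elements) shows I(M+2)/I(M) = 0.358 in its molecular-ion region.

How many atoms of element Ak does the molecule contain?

For n independent Ak atoms, I(M+2)/I(M) = n · (abundance Ak-110) / (abundance Ak-108) = n · 0.26347/0.73653.
n = 0.358 × 0.73653/0.26347 = 1.00 ≈ 1

1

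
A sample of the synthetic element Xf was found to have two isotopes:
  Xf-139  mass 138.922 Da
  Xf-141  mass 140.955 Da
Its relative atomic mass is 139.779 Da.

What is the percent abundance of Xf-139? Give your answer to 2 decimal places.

57.85%

Writing the weighted mean with unknown fraction x of Xf-139:
138.922·x + 140.955·(1 − x) = 139.779
(138.922 − 140.955)·x = 139.779 − 140.955
x = -1.176 / -2.033 = 0.57846 → 57.85% Xf-139, 42.15% Xf-141.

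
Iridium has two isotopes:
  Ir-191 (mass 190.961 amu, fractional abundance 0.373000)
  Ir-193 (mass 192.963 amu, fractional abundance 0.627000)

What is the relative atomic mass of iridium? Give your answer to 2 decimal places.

192.22 amu

The abundance-weighted mean is 0.373000 × 190.961 + 0.627000 × 192.963
= 71.2285 + 120.9878 = 192.2163 amu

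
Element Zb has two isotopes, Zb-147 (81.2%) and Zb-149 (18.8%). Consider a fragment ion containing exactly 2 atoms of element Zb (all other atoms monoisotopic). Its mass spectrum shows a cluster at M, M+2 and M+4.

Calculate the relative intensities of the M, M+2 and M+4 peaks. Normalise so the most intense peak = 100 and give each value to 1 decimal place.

100.0 : 46.3 : 5.4

Expanding (0.812 + 0.188)^2:
P(M) = 0.812^2 = 0.659344
P(M+2) = 2 × 0.812^1 × 0.188^1 = 0.305312
P(M+4) = 0.188^2 = 0.035344
The M peak is largest (0.659344); scaling to 100 gives 100.0 : 46.3 : 5.4.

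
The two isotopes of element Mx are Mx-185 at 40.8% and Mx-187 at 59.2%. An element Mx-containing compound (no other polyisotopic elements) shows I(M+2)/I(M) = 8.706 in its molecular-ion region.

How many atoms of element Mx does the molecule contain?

With n Mx atoms, P(M+2)/P(M) = C(n,1)·p^(n−1)q / p^n = n·q/p = n · 0.592/0.408.
n = 8.706 × 0.408/0.592 = 6.00 ≈ 6

6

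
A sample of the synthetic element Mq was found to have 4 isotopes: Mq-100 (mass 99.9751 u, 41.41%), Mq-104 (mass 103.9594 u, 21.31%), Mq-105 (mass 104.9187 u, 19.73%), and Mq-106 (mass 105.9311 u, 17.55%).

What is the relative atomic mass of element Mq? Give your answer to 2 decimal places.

The abundance-weighted mean is 0.4141 × 99.9751 + 0.2131 × 103.9594 + 0.1973 × 104.9187 + 0.1755 × 105.9311
= 41.39969 + 22.15375 + 20.70046 + 18.59091 = 102.84481 u

102.84 u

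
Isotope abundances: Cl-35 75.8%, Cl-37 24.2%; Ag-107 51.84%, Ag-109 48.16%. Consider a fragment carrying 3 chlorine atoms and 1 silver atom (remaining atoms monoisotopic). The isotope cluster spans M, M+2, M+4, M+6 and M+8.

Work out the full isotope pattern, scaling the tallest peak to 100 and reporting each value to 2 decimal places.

Chlorine pattern (n=3): 0.43551951 : 0.41713346 : 0.13317454 : 0.01417249
Silver pattern (n=1): 0.5184 : 0.4816
Convolve the two distributions (both contribute in 2-u steps):
  M: 0.43551951×0.5184 = 0.225773
  M+2: 0.43551951×0.4816 + 0.41713346×0.5184 = 0.425988
  M+4: 0.41713346×0.4816 + 0.13317454×0.5184 = 0.269929
  M+6: 0.13317454×0.4816 + 0.01417249×0.5184 = 0.071484
  M+8: 0.01417249×0.4816 = 0.006825
Scale to base peak (0.425988) = 100: 53.00 : 100.00 : 63.37 : 16.78 : 1.60

53.00 : 100.00 : 63.37 : 16.78 : 1.60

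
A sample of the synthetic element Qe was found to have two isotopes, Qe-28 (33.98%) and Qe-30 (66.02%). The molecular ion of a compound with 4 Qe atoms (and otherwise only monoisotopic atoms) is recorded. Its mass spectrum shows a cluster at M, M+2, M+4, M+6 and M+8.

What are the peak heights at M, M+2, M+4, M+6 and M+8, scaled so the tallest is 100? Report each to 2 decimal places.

Each Qe atom is independently Qe-28 (p = 0.3398) or Qe-30 (q = 0.6602); the cluster is the binomial expansion (p + q)^4.
P(M) = 0.3398^4 = 0.013332
P(M+2) = 4 × 0.3398^3 × 0.6602^1 = 0.103611
P(M+4) = 6 × 0.3398^2 × 0.6602^2 = 0.301960
P(M+6) = 4 × 0.3398^1 × 0.6602^3 = 0.391120
P(M+8) = 0.6602^4 = 0.189977
The M+6 peak is largest (0.391120); scaling to 100 gives 3.41 : 26.49 : 77.20 : 100.00 : 48.57.

3.41 : 26.49 : 77.20 : 100.00 : 48.57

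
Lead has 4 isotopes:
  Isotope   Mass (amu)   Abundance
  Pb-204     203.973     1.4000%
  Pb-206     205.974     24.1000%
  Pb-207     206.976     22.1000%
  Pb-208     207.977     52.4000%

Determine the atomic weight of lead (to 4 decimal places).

207.2170 amu

The abundance-weighted mean is 0.014000 × 203.973 + 0.241000 × 205.974 + 0.221000 × 206.976 + 0.524000 × 207.977
= 2.85562 + 49.63973 + 45.74170 + 108.97995 = 207.21700 amu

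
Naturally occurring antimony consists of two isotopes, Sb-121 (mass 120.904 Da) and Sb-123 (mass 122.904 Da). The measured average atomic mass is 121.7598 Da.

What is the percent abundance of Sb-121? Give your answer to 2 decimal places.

Writing the weighted mean with unknown fraction x of Sb-121:
120.904·x + 122.904·(1 − x) = 121.7598
(120.904 − 122.904)·x = 121.7598 − 122.904
x = -1.1442 / -2.000 = 0.57210 → 57.21% Sb-121, 42.79% Sb-123.

57.21%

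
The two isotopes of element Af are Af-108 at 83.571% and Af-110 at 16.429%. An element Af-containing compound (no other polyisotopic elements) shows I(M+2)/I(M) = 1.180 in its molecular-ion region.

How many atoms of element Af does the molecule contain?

6

For n independent Af atoms, I(M+2)/I(M) = n · (abundance Af-110) / (abundance Af-108) = n · 0.16429/0.83571.
n = 1.180 × 0.83571/0.16429 = 6.00 ≈ 6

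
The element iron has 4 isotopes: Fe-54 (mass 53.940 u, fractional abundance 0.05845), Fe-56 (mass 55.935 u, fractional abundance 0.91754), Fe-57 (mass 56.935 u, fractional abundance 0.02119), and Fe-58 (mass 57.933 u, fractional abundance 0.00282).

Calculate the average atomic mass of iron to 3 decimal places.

Ar = Σ fᵢ·mᵢ = 0.05845 × 53.940 + 0.91754 × 55.935 + 0.02119 × 56.935 + 0.00282 × 57.933
= 3.1528 + 51.3226 + 1.2065 + 0.1634 = 55.8453 u

55.845 u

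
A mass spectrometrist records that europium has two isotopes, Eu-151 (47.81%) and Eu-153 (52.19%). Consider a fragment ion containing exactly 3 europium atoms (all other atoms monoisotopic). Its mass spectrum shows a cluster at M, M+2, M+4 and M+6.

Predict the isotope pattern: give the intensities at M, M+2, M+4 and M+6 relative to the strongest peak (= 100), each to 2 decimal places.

27.97 : 91.61 : 100.00 : 36.39

Expanding (0.4781 + 0.5219)^3:
P(M) = 0.4781^3 = 0.109284
P(M+2) = 3 × 0.4781^2 × 0.5219^1 = 0.357887
P(M+4) = 3 × 0.4781^1 × 0.5219^2 = 0.390674
P(M+6) = 0.5219^3 = 0.142155
The M+4 peak is largest (0.390674); scaling to 100 gives 27.97 : 91.61 : 100.00 : 36.39.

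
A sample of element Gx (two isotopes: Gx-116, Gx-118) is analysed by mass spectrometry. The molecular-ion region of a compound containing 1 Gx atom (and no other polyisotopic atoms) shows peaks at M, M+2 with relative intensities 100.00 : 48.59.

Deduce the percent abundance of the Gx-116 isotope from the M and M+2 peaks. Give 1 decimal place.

67.3%

If p is the fraction of Gx that is Gx-116, then I(M+2)/I(M) = [C(1,1)·p^0·(1−p)] / p^1 = 1·(1−p)/p = 48.59/100.00 = 0.4859
(1−p)/p = 0.4859/1 = 0.4859  ⇒  p = 1/(1 + 0.4859) = 0.6730
Gx-116: 67.3%, Gx-118: 32.7%.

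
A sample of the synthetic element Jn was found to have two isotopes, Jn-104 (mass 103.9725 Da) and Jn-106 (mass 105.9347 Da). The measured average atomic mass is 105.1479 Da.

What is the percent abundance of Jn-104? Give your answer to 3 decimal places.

With x = fraction of Jn-104 (so Jn-106 is 1 − x):
103.9725·x + 105.9347·(1 − x) = 105.1479
(103.9725 − 105.9347)·x = 105.1479 − 105.9347
x = -0.7868 / -1.9622 = 0.40098 → 40.098% Jn-104, 59.902% Jn-106.

40.098%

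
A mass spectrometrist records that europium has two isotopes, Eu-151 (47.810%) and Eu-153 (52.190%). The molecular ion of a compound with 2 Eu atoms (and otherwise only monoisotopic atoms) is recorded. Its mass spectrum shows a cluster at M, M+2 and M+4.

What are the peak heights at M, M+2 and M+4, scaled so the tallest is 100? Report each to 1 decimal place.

The 2 Eu atoms are independent, so intensities follow the terms of (0.47810 + 0.52190)^2.
P(M) = 0.47810^2 = 0.228580
P(M+2) = 2 × 0.47810^1 × 0.52190^1 = 0.499041
P(M+4) = 0.52190^2 = 0.272380
The M+2 peak is largest (0.499041); scaling to 100 gives 45.8 : 100.0 : 54.6.

45.8 : 100.0 : 54.6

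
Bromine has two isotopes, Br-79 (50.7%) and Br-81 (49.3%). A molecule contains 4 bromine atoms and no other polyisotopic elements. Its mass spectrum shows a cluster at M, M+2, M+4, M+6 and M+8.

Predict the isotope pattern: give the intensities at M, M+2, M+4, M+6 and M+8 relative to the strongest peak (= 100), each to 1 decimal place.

17.6 : 68.6 : 100.0 : 64.8 : 15.8

The 4 Br atoms are independent, so intensities follow the terms of (0.507 + 0.493)^4.
P(M) = 0.507^4 = 0.066074
P(M+2) = 4 × 0.507^3 × 0.493^1 = 0.256999
P(M+4) = 6 × 0.507^2 × 0.493^2 = 0.374853
P(M+6) = 4 × 0.507^1 × 0.493^3 = 0.243001
P(M+8) = 0.493^4 = 0.059073
The M+4 peak is largest (0.374853); scaling to 100 gives 17.6 : 68.6 : 100.0 : 64.8 : 15.8.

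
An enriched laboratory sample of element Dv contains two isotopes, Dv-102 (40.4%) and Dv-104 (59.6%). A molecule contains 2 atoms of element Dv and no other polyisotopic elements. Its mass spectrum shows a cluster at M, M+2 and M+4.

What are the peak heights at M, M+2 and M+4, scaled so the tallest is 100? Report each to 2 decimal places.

33.89 : 100.00 : 73.76

The 2 Dv atoms are independent, so intensities follow the terms of (0.404 + 0.596)^2.
P(M) = 0.404^2 = 0.163216
P(M+2) = 2 × 0.404^1 × 0.596^1 = 0.481568
P(M+4) = 0.596^2 = 0.355216
The M+2 peak is largest (0.481568); scaling to 100 gives 33.89 : 100.00 : 73.76.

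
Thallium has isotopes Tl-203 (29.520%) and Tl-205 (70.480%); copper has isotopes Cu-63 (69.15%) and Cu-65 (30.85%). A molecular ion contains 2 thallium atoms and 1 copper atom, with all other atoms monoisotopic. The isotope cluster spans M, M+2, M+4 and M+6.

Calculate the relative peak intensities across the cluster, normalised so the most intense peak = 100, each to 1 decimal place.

12.8 : 66.7 : 100.0 : 32.5

Thallium pattern (n=2): 0.08714304 : 0.41611392 : 0.49674304
Copper pattern (n=1): 0.6915 : 0.3085
Convolve the two distributions (both contribute in 2-u steps):
  M: 0.08714304×0.6915 = 0.060259
  M+2: 0.08714304×0.3085 + 0.41611392×0.6915 = 0.314626
  M+4: 0.41611392×0.3085 + 0.49674304×0.6915 = 0.471869
  M+6: 0.49674304×0.3085 = 0.153245
Scale to base peak (0.471869) = 100: 12.8 : 66.7 : 100.0 : 32.5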